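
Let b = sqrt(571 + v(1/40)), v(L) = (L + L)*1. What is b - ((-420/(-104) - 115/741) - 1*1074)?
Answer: 1585913/1482 + 9*sqrt(705)/10 ≈ 1094.0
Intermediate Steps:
v(L) = 2*L (v(L) = (2*L)*1 = 2*L)
b = 9*sqrt(705)/10 (b = sqrt(571 + 2/40) = sqrt(571 + 2*(1/40)) = sqrt(571 + 1/20) = sqrt(11421/20) = 9*sqrt(705)/10 ≈ 23.897)
b - ((-420/(-104) - 115/741) - 1*1074) = 9*sqrt(705)/10 - ((-420/(-104) - 115/741) - 1*1074) = 9*sqrt(705)/10 - ((-420*(-1/104) - 115*1/741) - 1074) = 9*sqrt(705)/10 - ((105/26 - 115/741) - 1074) = 9*sqrt(705)/10 - (5755/1482 - 1074) = 9*sqrt(705)/10 - 1*(-1585913/1482) = 9*sqrt(705)/10 + 1585913/1482 = 1585913/1482 + 9*sqrt(705)/10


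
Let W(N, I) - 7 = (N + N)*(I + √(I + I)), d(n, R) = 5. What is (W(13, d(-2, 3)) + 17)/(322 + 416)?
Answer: 77/369 + 13*√10/369 ≈ 0.32008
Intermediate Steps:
W(N, I) = 7 + 2*N*(I + √2*√I) (W(N, I) = 7 + (N + N)*(I + √(I + I)) = 7 + (2*N)*(I + √(2*I)) = 7 + (2*N)*(I + √2*√I) = 7 + 2*N*(I + √2*√I))
(W(13, d(-2, 3)) + 17)/(322 + 416) = ((7 + 2*5*13 + 2*13*√2*√5) + 17)/(322 + 416) = ((7 + 130 + 26*√10) + 17)/738 = ((137 + 26*√10) + 17)*(1/738) = (154 + 26*√10)*(1/738) = 77/369 + 13*√10/369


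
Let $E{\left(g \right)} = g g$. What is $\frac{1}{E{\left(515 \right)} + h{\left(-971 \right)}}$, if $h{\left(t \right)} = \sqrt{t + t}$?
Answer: $\frac{265225}{70344302567} - \frac{i \sqrt{1942}}{70344302567} \approx 3.7704 \cdot 10^{-6} - 6.2646 \cdot 10^{-10} i$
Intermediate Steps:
$E{\left(g \right)} = g^{2}$
$h{\left(t \right)} = \sqrt{2} \sqrt{t}$ ($h{\left(t \right)} = \sqrt{2 t} = \sqrt{2} \sqrt{t}$)
$\frac{1}{E{\left(515 \right)} + h{\left(-971 \right)}} = \frac{1}{515^{2} + \sqrt{2} \sqrt{-971}} = \frac{1}{265225 + \sqrt{2} i \sqrt{971}} = \frac{1}{265225 + i \sqrt{1942}}$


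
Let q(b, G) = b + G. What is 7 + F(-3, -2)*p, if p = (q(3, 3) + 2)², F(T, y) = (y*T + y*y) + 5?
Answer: 967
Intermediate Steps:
q(b, G) = G + b
F(T, y) = 5 + y² + T*y (F(T, y) = (T*y + y²) + 5 = (y² + T*y) + 5 = 5 + y² + T*y)
p = 64 (p = ((3 + 3) + 2)² = (6 + 2)² = 8² = 64)
7 + F(-3, -2)*p = 7 + (5 + (-2)² - 3*(-2))*64 = 7 + (5 + 4 + 6)*64 = 7 + 15*64 = 7 + 960 = 967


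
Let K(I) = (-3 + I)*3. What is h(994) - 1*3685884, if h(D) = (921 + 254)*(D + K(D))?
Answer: 975341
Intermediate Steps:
K(I) = -9 + 3*I
h(D) = -10575 + 4700*D (h(D) = (921 + 254)*(D + (-9 + 3*D)) = 1175*(-9 + 4*D) = -10575 + 4700*D)
h(994) - 1*3685884 = (-10575 + 4700*994) - 1*3685884 = (-10575 + 4671800) - 3685884 = 4661225 - 3685884 = 975341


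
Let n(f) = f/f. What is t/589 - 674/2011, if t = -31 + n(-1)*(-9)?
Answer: -477426/1184479 ≈ -0.40307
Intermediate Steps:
n(f) = 1
t = -40 (t = -31 + 1*(-9) = -31 - 9 = -40)
t/589 - 674/2011 = -40/589 - 674/2011 = -477426/1184479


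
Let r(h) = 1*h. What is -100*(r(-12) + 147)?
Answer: -13500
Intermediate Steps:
r(h) = h
-100*(r(-12) + 147) = -100*(-12 + 147) = -100*135 = -13500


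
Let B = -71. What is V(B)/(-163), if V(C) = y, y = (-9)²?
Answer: -81/163 ≈ -0.49693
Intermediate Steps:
y = 81
V(C) = 81
V(B)/(-163) = 81/(-163) = 81*(-1/163) = -81/163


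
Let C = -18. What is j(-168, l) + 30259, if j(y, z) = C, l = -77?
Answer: 30241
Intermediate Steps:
j(y, z) = -18
j(-168, l) + 30259 = -18 + 30259 = 30241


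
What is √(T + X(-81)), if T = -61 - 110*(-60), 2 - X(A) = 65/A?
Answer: 7*√10814/9 ≈ 80.881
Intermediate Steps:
X(A) = 2 - 65/A
T = 6539 (T = -61 + 6600 = 6539)
√(T + X(-81)) = √(6539 + (2 - 65/(-81))) = √(6539 + (2 - 65*(-1/81))) = √(6539 + (2 + 65/81)) = √(6539 + 227/81) = √(529886/81) = 7*√10814/9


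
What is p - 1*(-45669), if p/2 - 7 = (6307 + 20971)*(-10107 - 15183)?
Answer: -1379675557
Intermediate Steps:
p = -1379721226 (p = 14 + 2*((6307 + 20971)*(-10107 - 15183)) = 14 + 2*(27278*(-25290)) = 14 + 2*(-689860620) = 14 - 1379721240 = -1379721226)
p - 1*(-45669) = -1379721226 - 1*(-45669) = -1379721226 + 45669 = -1379675557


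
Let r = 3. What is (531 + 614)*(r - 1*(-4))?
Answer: 8015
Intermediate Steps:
(531 + 614)*(r - 1*(-4)) = (531 + 614)*(3 - 1*(-4)) = 1145*(3 + 4) = 1145*7 = 8015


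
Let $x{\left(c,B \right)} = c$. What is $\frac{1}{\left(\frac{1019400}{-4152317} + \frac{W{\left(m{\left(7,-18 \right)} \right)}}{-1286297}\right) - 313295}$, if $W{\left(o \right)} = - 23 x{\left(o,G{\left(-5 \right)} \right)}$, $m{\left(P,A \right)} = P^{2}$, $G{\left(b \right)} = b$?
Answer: $- \frac{5341112900149}{1673345272623681496} \approx -3.1919 \cdot 10^{-6}$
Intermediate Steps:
$W{\left(o \right)} = - 23 o$
$\frac{1}{\left(\frac{1019400}{-4152317} + \frac{W{\left(m{\left(7,-18 \right)} \right)}}{-1286297}\right) - 313295} = \frac{1}{\left(\frac{1019400}{-4152317} + \frac{\left(-23\right) 7^{2}}{-1286297}\right) - 313295} = \frac{1}{\left(1019400 \left(- \frac{1}{4152317}\right) + \left(-23\right) 49 \left(- \frac{1}{1286297}\right)\right) - 313295} = \frac{1}{\left(- \frac{1019400}{4152317} - - \frac{1127}{1286297}\right) - 313295} = \frac{1}{\left(- \frac{1019400}{4152317} + \frac{1127}{1286297}\right) - 313295} = \frac{1}{- \frac{1306571500541}{5341112900149} - 313295} = \frac{1}{- \frac{1673345272623681496}{5341112900149}} = - \frac{5341112900149}{1673345272623681496}$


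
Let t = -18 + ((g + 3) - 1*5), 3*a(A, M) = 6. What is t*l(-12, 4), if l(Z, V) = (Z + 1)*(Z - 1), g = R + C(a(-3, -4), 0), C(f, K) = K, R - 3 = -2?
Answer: -2717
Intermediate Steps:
a(A, M) = 2 (a(A, M) = (1/3)*6 = 2)
R = 1 (R = 3 - 2 = 1)
g = 1 (g = 1 + 0 = 1)
l(Z, V) = (1 + Z)*(-1 + Z)
t = -19 (t = -18 + ((1 + 3) - 1*5) = -18 + (4 - 5) = -18 - 1 = -19)
t*l(-12, 4) = -19*(-1 + (-12)**2) = -19*(-1 + 144) = -19*143 = -2717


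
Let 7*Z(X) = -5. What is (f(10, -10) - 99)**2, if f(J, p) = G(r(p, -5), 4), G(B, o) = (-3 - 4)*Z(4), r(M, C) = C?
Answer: 8836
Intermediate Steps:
Z(X) = -5/7 (Z(X) = (1/7)*(-5) = -5/7)
G(B, o) = 5 (G(B, o) = (-3 - 4)*(-5/7) = -7*(-5/7) = 5)
f(J, p) = 5
(f(10, -10) - 99)**2 = (5 - 99)**2 = (-94)**2 = 8836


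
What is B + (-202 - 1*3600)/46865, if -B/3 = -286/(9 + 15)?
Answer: 6686487/187460 ≈ 35.669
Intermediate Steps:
B = 143/4 (B = -(-858)/(9 + 15) = -(-858)/24 = -3*(-143/12) = 143/4 ≈ 35.750)
B + (-202 - 1*3600)/46865 = 143/4 + (-202 - 1*3600)/46865 = 143/4 + (-202 - 3600)*(1/46865) = 143/4 - 3802*1/46865 = 143/4 - 3802/46865 = 6686487/187460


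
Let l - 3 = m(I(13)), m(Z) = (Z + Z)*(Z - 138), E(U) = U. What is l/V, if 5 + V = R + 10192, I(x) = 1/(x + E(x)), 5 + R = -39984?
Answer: 2573/10073076 ≈ 0.00025543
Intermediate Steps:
R = -39989 (R = -5 - 39984 = -39989)
I(x) = 1/(2*x) (I(x) = 1/(x + x) = 1/(2*x))
V = -29802 (V = -5 + (-39989 + 10192) = -5 - 29797 = -29802)
m(Z) = 2*Z*(-138 + Z) (m(Z) = (2*Z)*(-138 + Z) = 2*Z*(-138 + Z))
l = -2573/338 (l = 3 + 2*((½)/13)*(-138 + (½)/13) = 3 + 2*((½)*(1/13))*(-138 + (½)*(1/13)) = 3 + 2*(1/26)*(-138 + 1/26) = 3 + 2*(1/26)*(-3587/26) = 3 - 3587/338 = -2573/338 ≈ -7.6124)
l/V = -2573/338/(-29802) = -2573/338*(-1/29802) = 2573/10073076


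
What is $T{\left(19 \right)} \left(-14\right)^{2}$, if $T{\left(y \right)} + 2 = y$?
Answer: $3332$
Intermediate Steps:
$T{\left(y \right)} = -2 + y$
$T{\left(19 \right)} \left(-14\right)^{2} = \left(-2 + 19\right) \left(-14\right)^{2} = 17 \cdot 196 = 3332$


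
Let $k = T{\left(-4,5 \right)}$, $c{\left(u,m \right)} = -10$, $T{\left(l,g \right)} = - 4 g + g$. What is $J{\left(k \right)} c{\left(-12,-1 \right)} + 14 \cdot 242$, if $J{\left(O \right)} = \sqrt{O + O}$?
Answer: $3388 - 10 i \sqrt{30} \approx 3388.0 - 54.772 i$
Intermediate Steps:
$T{\left(l,g \right)} = - 3 g$
$k = -15$ ($k = \left(-3\right) 5 = -15$)
$J{\left(O \right)} = \sqrt{2} \sqrt{O}$ ($J{\left(O \right)} = \sqrt{2 O} = \sqrt{2} \sqrt{O}$)
$J{\left(k \right)} c{\left(-12,-1 \right)} + 14 \cdot 242 = \sqrt{2} \sqrt{-15} \left(-10\right) + 14 \cdot 242 = \sqrt{2} i \sqrt{15} \left(-10\right) + 3388 = i \sqrt{30} \left(-10\right) + 3388 = - 10 i \sqrt{30} + 3388 = 3388 - 10 i \sqrt{30}$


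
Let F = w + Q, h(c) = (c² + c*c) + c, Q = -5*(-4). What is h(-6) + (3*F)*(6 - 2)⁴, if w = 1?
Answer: 16194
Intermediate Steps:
Q = 20
h(c) = c + 2*c² (h(c) = (c² + c²) + c = 2*c² + c = c + 2*c²)
F = 21 (F = 1 + 20 = 21)
h(-6) + (3*F)*(6 - 2)⁴ = -6*(1 + 2*(-6)) + (3*21)*(6 - 2)⁴ = -6*(1 - 12) + 63*4⁴ = -6*(-11) + 63*256 = 66 + 16128 = 16194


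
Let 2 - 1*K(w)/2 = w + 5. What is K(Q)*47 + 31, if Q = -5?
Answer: 219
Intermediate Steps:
K(w) = -6 - 2*w (K(w) = 4 - 2*(w + 5) = 4 - 2*(5 + w) = 4 + (-10 - 2*w) = -6 - 2*w)
K(Q)*47 + 31 = (-6 - 2*(-5))*47 + 31 = (-6 + 10)*47 + 31 = 4*47 + 31 = 188 + 31 = 219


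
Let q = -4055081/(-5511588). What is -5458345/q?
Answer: -30084148801860/4055081 ≈ -7.4189e+6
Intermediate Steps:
q = 4055081/5511588 (q = -4055081*(-1/5511588) = 4055081/5511588 ≈ 0.73574)
-5458345/q = -5458345/4055081/5511588 = -5458345*5511588/4055081 = -30084148801860/4055081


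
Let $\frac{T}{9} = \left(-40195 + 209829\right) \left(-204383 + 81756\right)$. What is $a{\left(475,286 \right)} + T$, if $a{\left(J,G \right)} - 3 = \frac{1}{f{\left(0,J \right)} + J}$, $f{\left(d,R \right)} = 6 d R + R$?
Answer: $- \frac{177854607826049}{950} \approx -1.8722 \cdot 10^{11}$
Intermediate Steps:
$f{\left(d,R \right)} = R + 6 R d$ ($f{\left(d,R \right)} = 6 R d + R = R + 6 R d$)
$T = -187215376662$ ($T = 9 \left(-40195 + 209829\right) \left(-204383 + 81756\right) = 9 \cdot 169634 \left(-122627\right) = 9 \left(-20801708518\right) = -187215376662$)
$a{\left(J,G \right)} = 3 + \frac{1}{2 J}$ ($a{\left(J,G \right)} = 3 + \frac{1}{J \left(1 + 6 \cdot 0\right) + J} = 3 + \frac{1}{J \left(1 + 0\right) + J} = 3 + \frac{1}{J 1 + J} = 3 + \frac{1}{J + J} = 3 + \frac{1}{2 J}$)
$a{\left(475,286 \right)} + T = \left(3 + \frac{1}{2 \cdot 475}\right) - 187215376662 = \left(3 + \frac{1}{2} \cdot \frac{1}{475}\right) - 187215376662 = \left(3 + \frac{1}{950}\right) - 187215376662 = \frac{2851}{950} - 187215376662 = - \frac{177854607826049}{950}$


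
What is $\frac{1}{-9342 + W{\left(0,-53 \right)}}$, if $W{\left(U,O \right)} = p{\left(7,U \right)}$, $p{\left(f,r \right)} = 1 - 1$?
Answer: $- \frac{1}{9342} \approx -0.00010704$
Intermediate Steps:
$p{\left(f,r \right)} = 0$
$W{\left(U,O \right)} = 0$
$\frac{1}{-9342 + W{\left(0,-53 \right)}} = \frac{1}{-9342 + 0} = \frac{1}{-9342} = - \frac{1}{9342}$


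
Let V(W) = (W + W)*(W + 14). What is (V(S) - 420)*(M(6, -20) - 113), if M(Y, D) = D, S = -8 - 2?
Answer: 66500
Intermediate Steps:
S = -10
V(W) = 2*W*(14 + W) (V(W) = (2*W)*(14 + W) = 2*W*(14 + W))
(V(S) - 420)*(M(6, -20) - 113) = (2*(-10)*(14 - 10) - 420)*(-20 - 113) = (2*(-10)*4 - 420)*(-133) = (-80 - 420)*(-133) = -500*(-133) = 66500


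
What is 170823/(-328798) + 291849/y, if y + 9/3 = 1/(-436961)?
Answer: -20965362556089477/215508018716 ≈ -97284.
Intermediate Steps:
y = -1310884/436961 (y = -3 + 1/(-436961) = -3 - 1/436961 = -1310884/436961 ≈ -3.0000)
170823/(-328798) + 291849/y = 170823/(-328798) + 291849/(-1310884/436961) = 170823*(-1/328798) + 291849*(-436961/1310884) = -170823/328798 - 127526630889/1310884 = -20965362556089477/215508018716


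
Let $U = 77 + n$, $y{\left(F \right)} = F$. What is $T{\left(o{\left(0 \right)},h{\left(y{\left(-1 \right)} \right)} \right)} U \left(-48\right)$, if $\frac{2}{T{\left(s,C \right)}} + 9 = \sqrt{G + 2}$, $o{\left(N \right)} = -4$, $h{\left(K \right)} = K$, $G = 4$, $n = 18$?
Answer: $\frac{5472}{5} + \frac{608 \sqrt{6}}{5} \approx 1392.3$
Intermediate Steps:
$T{\left(s,C \right)} = \frac{2}{-9 + \sqrt{6}}$ ($T{\left(s,C \right)} = \frac{2}{-9 + \sqrt{4 + 2}} = \frac{2}{-9 + \sqrt{6}}$)
$U = 95$ ($U = 77 + 18 = 95$)
$T{\left(o{\left(0 \right)},h{\left(y{\left(-1 \right)} \right)} \right)} U \left(-48\right) = \left(- \frac{6}{25} - \frac{2 \sqrt{6}}{75}\right) 95 \left(-48\right) = \left(- \frac{114}{5} - \frac{38 \sqrt{6}}{15}\right) \left(-48\right) = \frac{5472}{5} + \frac{608 \sqrt{6}}{5}$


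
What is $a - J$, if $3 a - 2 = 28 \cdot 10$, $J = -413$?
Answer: $507$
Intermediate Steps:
$a = 94$ ($a = \frac{2}{3} + \frac{28 \cdot 10}{3} = \frac{2}{3} + \frac{1}{3} \cdot 280 = \frac{2}{3} + \frac{280}{3} = 94$)
$a - J = 94 - -413 = 94 + 413 = 507$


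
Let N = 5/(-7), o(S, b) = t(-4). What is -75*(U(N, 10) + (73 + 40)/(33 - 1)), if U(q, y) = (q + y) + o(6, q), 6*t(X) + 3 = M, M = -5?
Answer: -192925/224 ≈ -861.27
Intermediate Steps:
t(X) = -4/3 (t(X) = -1/2 + (1/6)*(-5) = -1/2 - 5/6 = -4/3)
o(S, b) = -4/3
N = -5/7 (N = 5*(-1/7) = -5/7 ≈ -0.71429)
U(q, y) = -4/3 + q + y (U(q, y) = (q + y) - 4/3 = -4/3 + q + y)
-75*(U(N, 10) + (73 + 40)/(33 - 1)) = -75*((-4/3 - 5/7 + 10) + (73 + 40)/(33 - 1)) = -75*(167/21 + 113/32) = -75*7717/672 = -192925/224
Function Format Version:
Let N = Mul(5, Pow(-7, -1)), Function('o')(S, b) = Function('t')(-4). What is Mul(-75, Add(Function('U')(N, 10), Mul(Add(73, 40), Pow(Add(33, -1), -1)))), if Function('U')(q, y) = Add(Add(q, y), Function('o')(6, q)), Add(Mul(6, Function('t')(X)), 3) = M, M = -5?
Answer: Rational(-192925, 224) ≈ -861.27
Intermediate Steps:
Function('t')(X) = Rational(-4, 3) (Function('t')(X) = Add(Rational(-1, 2), Mul(Rational(1, 6), -5)) = Add(Rational(-1, 2), Rational(-5, 6)) = Rational(-4, 3))
Function('o')(S, b) = Rational(-4, 3)
N = Rational(-5, 7) (N = Mul(5, Rational(-1, 7)) = Rational(-5, 7) ≈ -0.71429)
Function('U')(q, y) = Add(Rational(-4, 3), q, y) (Function('U')(q, y) = Add(Add(q, y), Rational(-4, 3)) = Add(Rational(-4, 3), q, y))
Mul(-75, Add(Function('U')(N, 10), Mul(Add(73, 40), Pow(Add(33, -1), -1)))) = Mul(-75, Add(Add(Rational(-4, 3), Rational(-5, 7), 10), Mul(Add(73, 40), Pow(Add(33, -1), -1)))) = Mul(-75, Add(Rational(167, 21), Mul(113, Pow(32, -1)))) = Mul(-75, Add(Rational(167, 21), Mul(113, Rational(1, 32)))) = Mul(-75, Add(Rational(167, 21), Rational(113, 32))) = Mul(-75, Rational(7717, 672)) = Rational(-192925, 224)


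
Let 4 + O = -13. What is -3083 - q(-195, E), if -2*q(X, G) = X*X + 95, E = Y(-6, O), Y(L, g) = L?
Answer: 15977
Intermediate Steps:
O = -17 (O = -4 - 13 = -17)
E = -6
q(X, G) = -95/2 - X²/2 (q(X, G) = -(X*X + 95)/2 = -(X² + 95)/2 = -(95 + X²)/2 = -95/2 - X²/2)
-3083 - q(-195, E) = -3083 - (-95/2 - ½*(-195)²) = -3083 - (-95/2 - ½*38025) = -3083 - (-95/2 - 38025/2) = -3083 - 1*(-19060) = -3083 + 19060 = 15977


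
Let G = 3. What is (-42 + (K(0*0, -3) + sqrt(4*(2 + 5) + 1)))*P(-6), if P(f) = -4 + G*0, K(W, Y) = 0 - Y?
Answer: 156 - 4*sqrt(29) ≈ 134.46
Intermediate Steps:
K(W, Y) = -Y
P(f) = -4 (P(f) = -4 + 3*0 = -4 + 0 = -4)
(-42 + (K(0*0, -3) + sqrt(4*(2 + 5) + 1)))*P(-6) = (-42 + (-1*(-3) + sqrt(4*(2 + 5) + 1)))*(-4) = (-42 + (3 + sqrt(4*7 + 1)))*(-4) = (-42 + (3 + sqrt(28 + 1)))*(-4) = (-42 + (3 + sqrt(29)))*(-4) = (-39 + sqrt(29))*(-4) = 156 - 4*sqrt(29)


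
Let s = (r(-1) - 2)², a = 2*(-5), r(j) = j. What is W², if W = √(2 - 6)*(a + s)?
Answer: -4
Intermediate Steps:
a = -10
s = 9 (s = (-1 - 2)² = (-3)² = 9)
W = -2*I (W = √(2 - 6)*(-10 + 9) = √(-4)*(-1) = (2*I)*(-1) = -2*I ≈ -2.0*I)
W² = (-2*I)² = -4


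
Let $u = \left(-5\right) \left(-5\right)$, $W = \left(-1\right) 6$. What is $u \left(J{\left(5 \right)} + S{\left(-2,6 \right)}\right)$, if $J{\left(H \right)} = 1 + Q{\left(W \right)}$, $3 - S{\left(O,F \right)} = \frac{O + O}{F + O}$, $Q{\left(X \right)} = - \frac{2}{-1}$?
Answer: $175$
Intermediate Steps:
$W = -6$
$Q{\left(X \right)} = 2$ ($Q{\left(X \right)} = \left(-2\right) \left(-1\right) = 2$)
$S{\left(O,F \right)} = 3 - \frac{2 O}{F + O}$ ($S{\left(O,F \right)} = 3 - \frac{O + O}{F + O} = 3 - \frac{2 O}{F + O}$)
$J{\left(H \right)} = 3$ ($J{\left(H \right)} = 1 + 2 = 3$)
$u = 25$
$u \left(J{\left(5 \right)} + S{\left(-2,6 \right)}\right) = 25 \left(3 + \frac{-2 + 3 \cdot 6}{6 - 2}\right) = 25 \left(3 + \frac{-2 + 18}{4}\right) = 25 \left(3 + \frac{1}{4} \cdot 16\right) = 25 \left(3 + 4\right) = 25 \cdot 7 = 175$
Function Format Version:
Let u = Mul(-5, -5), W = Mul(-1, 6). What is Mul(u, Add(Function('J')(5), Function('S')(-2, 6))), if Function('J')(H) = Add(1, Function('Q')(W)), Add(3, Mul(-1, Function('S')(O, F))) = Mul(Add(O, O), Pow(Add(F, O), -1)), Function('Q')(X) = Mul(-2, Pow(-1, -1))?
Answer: 175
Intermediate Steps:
W = -6
Function('Q')(X) = 2 (Function('Q')(X) = Mul(-2, -1) = 2)
Function('S')(O, F) = Add(3, Mul(-2, O, Pow(Add(F, O), -1))) (Function('S')(O, F) = Add(3, Mul(-1, Mul(Add(O, O), Pow(Add(F, O), -1)))) = Add(3, Mul(-1, Mul(Mul(2, O), Pow(Add(F, O), -1)))) = Add(3, Mul(-1, Mul(2, O, Pow(Add(F, O), -1)))) = Add(3, Mul(-2, O, Pow(Add(F, O), -1))))
Function('J')(H) = 3 (Function('J')(H) = Add(1, 2) = 3)
u = 25
Mul(u, Add(Function('J')(5), Function('S')(-2, 6))) = Mul(25, Add(3, Mul(Pow(Add(6, -2), -1), Add(-2, Mul(3, 6))))) = Mul(25, Add(3, Mul(Pow(4, -1), Add(-2, 18)))) = Mul(25, Add(3, Mul(Rational(1, 4), 16))) = Mul(25, Add(3, 4)) = Mul(25, 7) = 175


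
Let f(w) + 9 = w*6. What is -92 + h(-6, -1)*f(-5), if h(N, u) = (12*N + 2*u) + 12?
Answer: 2326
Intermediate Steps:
h(N, u) = 12 + 2*u + 12*N (h(N, u) = (2*u + 12*N) + 12 = 12 + 2*u + 12*N)
f(w) = -9 + 6*w (f(w) = -9 + w*6 = -9 + 6*w)
-92 + h(-6, -1)*f(-5) = -92 + (12 + 2*(-1) + 12*(-6))*(-9 + 6*(-5)) = -92 + (12 - 2 - 72)*(-9 - 30) = -92 - 62*(-39) = -92 + 2418 = 2326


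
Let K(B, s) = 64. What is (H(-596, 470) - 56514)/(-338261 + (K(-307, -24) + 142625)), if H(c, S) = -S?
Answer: 14246/48893 ≈ 0.29137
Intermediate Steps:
(H(-596, 470) - 56514)/(-338261 + (K(-307, -24) + 142625)) = (-1*470 - 56514)/(-338261 + (64 + 142625)) = (-470 - 56514)/(-338261 + 142689) = -56984/(-195572) = -56984*(-1/195572) = 14246/48893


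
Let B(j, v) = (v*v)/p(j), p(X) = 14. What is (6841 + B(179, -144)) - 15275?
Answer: -48670/7 ≈ -6952.9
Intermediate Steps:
B(j, v) = v²/14 (B(j, v) = (v*v)/14 = v²*(1/14) = v²/14)
(6841 + B(179, -144)) - 15275 = (6841 + (1/14)*(-144)²) - 15275 = (6841 + (1/14)*20736) - 15275 = (6841 + 10368/7) - 15275 = 58255/7 - 15275 = -48670/7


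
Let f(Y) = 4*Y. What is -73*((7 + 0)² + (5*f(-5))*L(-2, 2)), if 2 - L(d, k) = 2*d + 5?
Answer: 3723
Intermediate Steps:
L(d, k) = -3 - 2*d (L(d, k) = 2 - (2*d + 5) = 2 - (5 + 2*d) = 2 + (-5 - 2*d) = -3 - 2*d)
-73*((7 + 0)² + (5*f(-5))*L(-2, 2)) = -73*((7 + 0)² + (5*(4*(-5)))*(-3 - 2*(-2))) = -73*(7² + (5*(-20))*(-3 + 4)) = -73*(49 - 100*1) = -73*(49 - 100) = -73*(-51) = 3723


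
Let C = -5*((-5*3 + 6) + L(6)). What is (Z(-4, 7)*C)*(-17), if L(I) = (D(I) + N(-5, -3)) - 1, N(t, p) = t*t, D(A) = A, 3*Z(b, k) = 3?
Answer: 1785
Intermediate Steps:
Z(b, k) = 1 (Z(b, k) = (⅓)*3 = 1)
N(t, p) = t²
L(I) = 24 + I (L(I) = (I + (-5)²) - 1 = (I + 25) - 1 = (25 + I) - 1 = 24 + I)
C = -105 (C = -5*((-5*3 + 6) + (24 + 6)) = -5*((-15 + 6) + 30) = -5*(-9 + 30) = -5*21 = -105)
(Z(-4, 7)*C)*(-17) = (1*(-105))*(-17) = -105*(-17) = 1785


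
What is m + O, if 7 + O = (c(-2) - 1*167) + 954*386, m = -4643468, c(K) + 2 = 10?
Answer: -4275390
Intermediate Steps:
c(K) = 8 (c(K) = -2 + 10 = 8)
O = 368078 (O = -7 + ((8 - 1*167) + 954*386) = -7 + ((8 - 167) + 368244) = -7 + (-159 + 368244) = -7 + 368085 = 368078)
m + O = -4643468 + 368078 = -4275390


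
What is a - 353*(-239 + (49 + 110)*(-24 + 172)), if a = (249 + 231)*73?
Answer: -8187389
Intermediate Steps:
a = 35040 (a = 480*73 = 35040)
a - 353*(-239 + (49 + 110)*(-24 + 172)) = 35040 - 353*(-239 + (49 + 110)*(-24 + 172)) = 35040 - 353*(-239 + 159*148) = 35040 - 353*(-239 + 23532) = 35040 - 353*23293 = 35040 - 8222429 = -8187389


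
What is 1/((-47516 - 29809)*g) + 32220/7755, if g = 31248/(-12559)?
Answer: 5190114929803/1249202077200 ≈ 4.1547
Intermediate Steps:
g = -31248/12559 (g = 31248*(-1/12559) = -31248/12559 ≈ -2.4881)
1/((-47516 - 29809)*g) + 32220/7755 = 1/((-47516 - 29809)*(-31248/12559)) + 32220/7755 = -12559/31248/(-77325) + 32220*(1/7755) = -1/77325*(-12559/31248) + 2148/517 = 12559/2416251600 + 2148/517 = 5190114929803/1249202077200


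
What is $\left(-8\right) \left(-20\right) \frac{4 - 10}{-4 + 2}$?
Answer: $480$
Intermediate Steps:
$\left(-8\right) \left(-20\right) \frac{4 - 10}{-4 + 2} = 160 \left(- \frac{6}{-2}\right) = 160 \left(\left(-6\right) \left(- \frac{1}{2}\right)\right) = 160 \cdot 3 = 480$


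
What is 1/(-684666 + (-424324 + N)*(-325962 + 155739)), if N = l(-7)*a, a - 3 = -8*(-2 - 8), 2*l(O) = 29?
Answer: 2/144048312411 ≈ 1.3884e-11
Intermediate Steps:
l(O) = 29/2 (l(O) = (½)*29 = 29/2)
a = 83 (a = 3 - 8*(-2 - 8) = 3 - 8*(-10) = 3 + 80 = 83)
N = 2407/2 (N = (29/2)*83 = 2407/2 ≈ 1203.5)
1/(-684666 + (-424324 + N)*(-325962 + 155739)) = 1/(-684666 + (-424324 + 2407/2)*(-325962 + 155739)) = 1/(-684666 - 846241/2*(-170223)) = 1/(-684666 + 144049681743/2) = 1/(144048312411/2) = 2/144048312411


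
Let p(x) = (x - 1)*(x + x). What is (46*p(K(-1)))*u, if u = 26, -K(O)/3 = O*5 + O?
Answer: 731952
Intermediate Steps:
K(O) = -18*O (K(O) = -3*(O*5 + O) = -3*(5*O + O) = -18*O)
p(x) = 2*x*(-1 + x) (p(x) = (-1 + x)*(2*x) = 2*x*(-1 + x))
(46*p(K(-1)))*u = (46*(2*(-18*(-1))*(-1 - 18*(-1))))*26 = (46*(2*18*(-1 + 18)))*26 = (46*(2*18*17))*26 = (46*612)*26 = 28152*26 = 731952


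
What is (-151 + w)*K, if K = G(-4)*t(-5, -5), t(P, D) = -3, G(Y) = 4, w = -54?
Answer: 2460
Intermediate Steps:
K = -12 (K = 4*(-3) = -12)
(-151 + w)*K = (-151 - 54)*(-12) = -205*(-12) = 2460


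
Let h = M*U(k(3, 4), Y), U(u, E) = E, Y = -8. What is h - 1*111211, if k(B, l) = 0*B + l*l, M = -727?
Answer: -105395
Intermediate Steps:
k(B, l) = l² (k(B, l) = 0 + l² = l²)
h = 5816 (h = -727*(-8) = 5816)
h - 1*111211 = 5816 - 1*111211 = 5816 - 111211 = -105395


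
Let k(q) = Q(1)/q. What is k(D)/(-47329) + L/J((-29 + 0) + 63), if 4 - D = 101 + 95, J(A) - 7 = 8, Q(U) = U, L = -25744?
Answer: -77980017659/45435840 ≈ -1716.3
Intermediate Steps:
J(A) = 15 (J(A) = 7 + 8 = 15)
D = -192 (D = 4 - (101 + 95) = 4 - 1*196 = 4 - 196 = -192)
k(q) = 1/q
k(D)/(-47329) + L/J((-29 + 0) + 63) = 1/(-192*(-47329)) - 25744/15 = -1/192*(-1/47329) - 25744*1/15 = 1/9087168 - 25744/15 = -77980017659/45435840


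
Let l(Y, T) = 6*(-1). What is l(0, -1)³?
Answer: -216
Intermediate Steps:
l(Y, T) = -6
l(0, -1)³ = (-6)³ = -216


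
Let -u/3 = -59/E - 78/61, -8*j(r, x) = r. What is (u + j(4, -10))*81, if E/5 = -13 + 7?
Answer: -63342/305 ≈ -207.68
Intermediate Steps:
E = -30 (E = 5*(-13 + 7) = 5*(-6) = -30)
j(r, x) = -r/8
u = -1259/610 (u = -3*(-59/(-30) - 78/61) = -3*(-59*(-1/30) - 78*1/61) = -3*(59/30 - 78/61) = -3*1259/1830 = -1259/610 ≈ -2.0639)
(u + j(4, -10))*81 = (-1259/610 - 1/8*4)*81 = (-1259/610 - 1/2)*81 = -782/305*81 = -63342/305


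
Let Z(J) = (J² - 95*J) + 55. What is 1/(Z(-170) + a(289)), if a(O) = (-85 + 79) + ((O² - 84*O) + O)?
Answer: 1/104633 ≈ 9.5572e-6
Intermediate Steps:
Z(J) = 55 + J² - 95*J
a(O) = -6 + O² - 83*O (a(O) = -6 + (O² - 83*O) = -6 + O² - 83*O)
1/(Z(-170) + a(289)) = 1/((55 + (-170)² - 95*(-170)) + (-6 + 289² - 83*289)) = 1/((55 + 28900 + 16150) + (-6 + 83521 - 23987)) = 1/(45105 + 59528) = 1/104633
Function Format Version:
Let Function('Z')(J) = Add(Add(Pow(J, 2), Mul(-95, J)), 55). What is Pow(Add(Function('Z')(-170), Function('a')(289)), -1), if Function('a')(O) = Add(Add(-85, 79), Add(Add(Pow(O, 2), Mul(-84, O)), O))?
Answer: Rational(1, 104633) ≈ 9.5572e-6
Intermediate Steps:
Function('Z')(J) = Add(55, Pow(J, 2), Mul(-95, J))
Function('a')(O) = Add(-6, Pow(O, 2), Mul(-83, O)) (Function('a')(O) = Add(-6, Add(Pow(O, 2), Mul(-83, O))) = Add(-6, Pow(O, 2), Mul(-83, O)))
Pow(Add(Function('Z')(-170), Function('a')(289)), -1) = Pow(Add(Add(55, Pow(-170, 2), Mul(-95, -170)), Add(-6, Pow(289, 2), Mul(-83, 289))), -1) = Pow(Add(Add(55, 28900, 16150), Add(-6, 83521, -23987)), -1) = Pow(Add(45105, 59528), -1) = Pow(104633, -1) = Rational(1, 104633)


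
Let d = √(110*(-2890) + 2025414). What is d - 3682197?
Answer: -3682197 + √1707514 ≈ -3.6809e+6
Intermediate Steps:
d = √1707514 (d = √(-317900 + 2025414) = √1707514 ≈ 1306.7)
d - 3682197 = √1707514 - 3682197 = -3682197 + √1707514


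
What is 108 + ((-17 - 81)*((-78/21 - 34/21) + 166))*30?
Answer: -472252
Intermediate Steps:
108 + ((-17 - 81)*((-78/21 - 34/21) + 166))*30 = 108 - 98*((-78*1/21 - 34*1/21) + 166)*30 = 108 - 98*((-26/7 - 34/21) + 166)*30 = 108 - 98*(-16/3 + 166)*30 = 108 - 98*482/3*30 = 108 - 47236/3*30 = 108 - 472360 = -472252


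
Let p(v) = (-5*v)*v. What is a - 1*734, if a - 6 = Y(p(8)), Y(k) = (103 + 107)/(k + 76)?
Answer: -88921/122 ≈ -728.86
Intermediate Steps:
p(v) = -5*v²
Y(k) = 210/(76 + k)
a = 627/122 (a = 6 + 210/(76 - 5*8²) = 6 + 210/(76 - 5*64) = 6 + 210/(76 - 320) = 6 + 210/(-244) = 6 + 210*(-1/244) = 6 - 105/122 = 627/122 ≈ 5.1393)
a - 1*734 = 627/122 - 1*734 = 627/122 - 734 = -88921/122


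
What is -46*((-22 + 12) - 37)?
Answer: 2162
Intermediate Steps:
-46*((-22 + 12) - 37) = -46*(-10 - 37) = -46*(-47) = 2162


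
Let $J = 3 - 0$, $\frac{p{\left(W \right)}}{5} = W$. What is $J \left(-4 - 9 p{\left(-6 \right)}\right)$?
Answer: $798$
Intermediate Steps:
$p{\left(W \right)} = 5 W$
$J = 3$ ($J = 3 + 0 = 3$)
$J \left(-4 - 9 p{\left(-6 \right)}\right) = 3 \left(-4 - 9 \cdot 5 \left(-6\right)\right) = 3 \left(-4 - -270\right) = 3 \left(-4 + 270\right) = 3 \cdot 266 = 798$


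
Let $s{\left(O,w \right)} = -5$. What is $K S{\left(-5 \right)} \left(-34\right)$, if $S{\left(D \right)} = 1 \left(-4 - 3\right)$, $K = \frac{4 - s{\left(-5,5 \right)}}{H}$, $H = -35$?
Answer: $- \frac{306}{5} \approx -61.2$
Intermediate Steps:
$K = - \frac{9}{35}$ ($K = \frac{4 - -5}{-35} = \left(4 + 5\right) \left(- \frac{1}{35}\right) = 9 \left(- \frac{1}{35}\right) = - \frac{9}{35} \approx -0.25714$)
$S{\left(D \right)} = -7$ ($S{\left(D \right)} = 1 \left(-7\right) = -7$)
$K S{\left(-5 \right)} \left(-34\right) = \left(- \frac{9}{35}\right) \left(-7\right) \left(-34\right) = \frac{9}{5} \left(-34\right) = - \frac{306}{5}$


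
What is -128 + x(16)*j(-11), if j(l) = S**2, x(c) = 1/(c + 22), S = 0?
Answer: -128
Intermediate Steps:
x(c) = 1/(22 + c)
j(l) = 0 (j(l) = 0**2 = 0)
-128 + x(16)*j(-11) = -128 + 0/(22 + 16) = -128 + 0/38 = -128 + (1/38)*0 = -128 + 0 = -128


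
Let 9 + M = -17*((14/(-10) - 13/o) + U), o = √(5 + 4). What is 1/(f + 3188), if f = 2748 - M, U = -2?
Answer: 15/87203 ≈ 0.00017201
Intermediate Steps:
o = 3 (o = √9 = 3)
M = 1837/15 (M = -9 - 17*((14/(-10) - 13/3) - 2) = -9 - 17*((14*(-⅒) - 13*⅓) - 2) = -9 - 17*((-7/5 - 13/3) - 2) = -9 - 17*(-86/15 - 2) = -9 - 17*(-116/15) = -9 + 1972/15 = 1837/15 ≈ 122.47)
f = 39383/15 (f = 2748 - 1*1837/15 = 2748 - 1837/15 = 39383/15 ≈ 2625.5)
1/(f + 3188) = 1/(39383/15 + 3188) = 1/(87203/15) = 15/87203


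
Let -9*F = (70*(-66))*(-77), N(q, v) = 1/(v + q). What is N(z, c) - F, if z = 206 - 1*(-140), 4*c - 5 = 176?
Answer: 185577712/4695 ≈ 39527.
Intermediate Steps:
c = 181/4 (c = 5/4 + (1/4)*176 = 5/4 + 44 = 181/4 ≈ 45.250)
z = 346 (z = 206 + 140 = 346)
N(q, v) = 1/(q + v)
F = -118580/3 (F = -70*(-66)*(-77)/9 = -(-1540)*(-77)/3 = -1/9*355740 = -118580/3 ≈ -39527.)
N(z, c) - F = 1/(346 + 181/4) - 1*(-118580/3) = 1/(1565/4) + 118580/3 = 4/1565 + 118580/3 = 185577712/4695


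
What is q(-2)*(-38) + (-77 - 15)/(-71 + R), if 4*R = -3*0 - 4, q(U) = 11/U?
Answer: 3785/18 ≈ 210.28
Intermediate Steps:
R = -1 (R = (-3*0 - 4)/4 = (0 - 4)/4 = (1/4)*(-4) = -1)
q(-2)*(-38) + (-77 - 15)/(-71 + R) = (11/(-2))*(-38) + (-77 - 15)/(-71 - 1) = (11*(-1/2))*(-38) - 92/(-72) = -11/2*(-38) - 92*(-1/72) = 209 + 23/18 = 3785/18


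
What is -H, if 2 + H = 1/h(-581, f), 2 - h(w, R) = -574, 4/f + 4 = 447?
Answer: 1151/576 ≈ 1.9983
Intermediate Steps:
f = 4/443 (f = 4/(-4 + 447) = 4/443 ≈ 0.0090293)
h(w, R) = 576 (h(w, R) = 2 - 1*(-574) = 2 + 574 = 576)
H = -1151/576 (H = -2 + 1/576 = -1151/576 ≈ -1.9983)
-H = -1*(-1151/576) = 1151/576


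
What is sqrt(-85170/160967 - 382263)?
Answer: I*sqrt(9904591422205797)/160967 ≈ 618.27*I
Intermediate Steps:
sqrt(-85170/160967 - 382263) = sqrt(-61531813491/160967) = I*sqrt(9904591422205797)/160967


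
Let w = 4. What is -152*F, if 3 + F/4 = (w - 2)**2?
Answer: -608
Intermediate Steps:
F = 4 (F = -12 + 4*(4 - 2)**2 = -12 + 4*2**2 = -12 + 4*4 = -12 + 16 = 4)
-152*F = -152*4 = -608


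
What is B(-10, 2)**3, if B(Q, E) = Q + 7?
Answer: -27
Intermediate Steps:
B(Q, E) = 7 + Q
B(-10, 2)**3 = (7 - 10)**3 = (-3)**3 = -27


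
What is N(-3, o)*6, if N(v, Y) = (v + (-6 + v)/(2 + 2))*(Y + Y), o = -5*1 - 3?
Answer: 504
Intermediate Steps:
o = -8 (o = -5 - 3 = -8)
N(v, Y) = 2*Y*(-3/2 + 5*v/4) (N(v, Y) = (v + (-6 + v)/4)*(2*Y) = (v + (-6 + v)*(¼))*(2*Y) = (v + (-3/2 + v/4))*(2*Y) = (-3/2 + 5*v/4)*(2*Y) = 2*Y*(-3/2 + 5*v/4))
N(-3, o)*6 = ((½)*(-8)*(-6 + 5*(-3)))*6 = ((½)*(-8)*(-6 - 15))*6 = ((½)*(-8)*(-21))*6 = 84*6 = 504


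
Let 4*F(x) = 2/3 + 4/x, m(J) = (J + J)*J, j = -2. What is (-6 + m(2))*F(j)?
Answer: -2/3 ≈ -0.66667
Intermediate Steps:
m(J) = 2*J**2 (m(J) = (2*J)*J = 2*J**2)
F(x) = 1/6 + 1/x (F(x) = (2/3 + 4/x)/4 = 1/6 + 1/x)
(-6 + m(2))*F(j) = (-6 + 2*2**2)*((1/6)*(6 - 2)/(-2)) = (-6 + 2*4)*((1/6)*(-1/2)*4) = (-6 + 8)*(-1/3) = 2*(-1/3) = -2/3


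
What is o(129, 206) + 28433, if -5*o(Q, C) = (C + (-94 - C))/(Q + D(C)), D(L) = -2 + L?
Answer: 47341039/1665 ≈ 28433.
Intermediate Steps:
o(Q, C) = 94/(5*(-2 + C + Q)) (o(Q, C) = -(C + (-94 - C))/(5*(Q + (-2 + C))) = -(-94)/(5*(-2 + C + Q)) = 94/(5*(-2 + C + Q)))
o(129, 206) + 28433 = 94/(5*(-2 + 206 + 129)) + 28433 = (94/5)/333 + 28433 = (94/5)*(1/333) + 28433 = 94/1665 + 28433 = 47341039/1665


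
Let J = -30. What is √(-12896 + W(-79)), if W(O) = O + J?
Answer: 51*I*√5 ≈ 114.04*I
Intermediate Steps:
W(O) = -30 + O (W(O) = O - 30 = -30 + O)
√(-12896 + W(-79)) = √(-12896 + (-30 - 79)) = √(-12896 - 109) = √(-13005) = 51*I*√5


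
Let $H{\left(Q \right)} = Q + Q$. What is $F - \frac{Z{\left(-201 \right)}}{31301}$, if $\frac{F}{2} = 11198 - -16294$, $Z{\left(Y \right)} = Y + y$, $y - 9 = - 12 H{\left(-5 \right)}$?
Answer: $\frac{1721054256}{31301} \approx 54984.0$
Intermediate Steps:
$H{\left(Q \right)} = 2 Q$
$y = 129$ ($y = 9 - 12 \cdot 2 \left(-5\right) = 9 - -120 = 9 + 120 = 129$)
$Z{\left(Y \right)} = 129 + Y$ ($Z{\left(Y \right)} = Y + 129 = 129 + Y$)
$F = 54984$ ($F = 2 \left(11198 - -16294\right) = 2 \left(11198 + 16294\right) = 2 \cdot 27492 = 54984$)
$F - \frac{Z{\left(-201 \right)}}{31301} = 54984 - \frac{129 - 201}{31301} = 54984 - \left(-72\right) \frac{1}{31301} = 54984 - - \frac{72}{31301} = 54984 + \frac{72}{31301} = \frac{1721054256}{31301}$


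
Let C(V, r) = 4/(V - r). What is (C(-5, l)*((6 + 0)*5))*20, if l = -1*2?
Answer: -800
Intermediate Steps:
l = -2
(C(-5, l)*((6 + 0)*5))*20 = ((4/(-5 - 1*(-2)))*((6 + 0)*5))*20 = ((4/(-5 + 2))*(6*5))*20 = ((4/(-3))*30)*20 = ((4*(-⅓))*30)*20 = -4/3*30*20 = -40*20 = -800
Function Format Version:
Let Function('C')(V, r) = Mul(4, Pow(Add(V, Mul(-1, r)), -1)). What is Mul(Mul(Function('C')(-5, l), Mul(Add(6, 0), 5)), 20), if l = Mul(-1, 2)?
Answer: -800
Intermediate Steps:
l = -2
Mul(Mul(Function('C')(-5, l), Mul(Add(6, 0), 5)), 20) = Mul(Mul(Mul(4, Pow(Add(-5, Mul(-1, -2)), -1)), Mul(Add(6, 0), 5)), 20) = Mul(Mul(Mul(4, Pow(Add(-5, 2), -1)), Mul(6, 5)), 20) = Mul(Mul(Mul(4, Pow(-3, -1)), 30), 20) = Mul(Mul(Mul(4, Rational(-1, 3)), 30), 20) = Mul(Mul(Rational(-4, 3), 30), 20) = Mul(-40, 20) = -800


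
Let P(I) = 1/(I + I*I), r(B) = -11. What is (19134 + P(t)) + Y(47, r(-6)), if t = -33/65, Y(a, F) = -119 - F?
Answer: 20087231/1056 ≈ 19022.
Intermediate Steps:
t = -33/65 (t = -33*1/65 = -33/65 ≈ -0.50769)
P(I) = 1/(I + I²)
(19134 + P(t)) + Y(47, r(-6)) = (19134 + 1/((-33/65)*(1 - 33/65))) + (-119 - 1*(-11)) = (19134 - 65/(33*32/65)) + (-119 + 11) = (19134 - 65/33*65/32) - 108 = (19134 - 4225/1056) - 108 = 20201279/1056 - 108 = 20087231/1056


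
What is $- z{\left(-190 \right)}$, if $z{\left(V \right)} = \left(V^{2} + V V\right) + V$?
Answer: $-72010$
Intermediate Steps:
$z{\left(V \right)} = V + 2 V^{2}$ ($z{\left(V \right)} = \left(V^{2} + V^{2}\right) + V = 2 V^{2} + V = V + 2 V^{2}$)
$- z{\left(-190 \right)} = - \left(-190\right) \left(1 + 2 \left(-190\right)\right) = - \left(-190\right) \left(1 - 380\right) = - \left(-190\right) \left(-379\right) = \left(-1\right) 72010 = -72010$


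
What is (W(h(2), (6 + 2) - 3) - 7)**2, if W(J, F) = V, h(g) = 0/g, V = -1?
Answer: 64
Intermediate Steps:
h(g) = 0
W(J, F) = -1
(W(h(2), (6 + 2) - 3) - 7)**2 = (-1 - 7)**2 = (-8)**2 = 64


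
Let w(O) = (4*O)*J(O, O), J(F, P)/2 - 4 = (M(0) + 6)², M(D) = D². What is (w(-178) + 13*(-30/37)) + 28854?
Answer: -1040312/37 ≈ -28117.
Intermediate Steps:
J(F, P) = 80 (J(F, P) = 8 + 2*(0² + 6)² = 8 + 2*(0 + 6)² = 8 + 2*6² = 8 + 2*36 = 8 + 72 = 80)
w(O) = 320*O (w(O) = (4*O)*80 = 320*O)
(w(-178) + 13*(-30/37)) + 28854 = (320*(-178) + 13*(-30/37)) + 28854 = (-56960 + 13*(-30*1/37)) + 28854 = (-56960 + 13*(-30/37)) + 28854 = (-56960 - 390/37) + 28854 = -2107910/37 + 28854 = -1040312/37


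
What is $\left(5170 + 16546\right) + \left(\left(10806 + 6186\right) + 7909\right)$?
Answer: $46617$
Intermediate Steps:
$\left(5170 + 16546\right) + \left(\left(10806 + 6186\right) + 7909\right) = 21716 + \left(16992 + 7909\right) = 21716 + 24901 = 46617$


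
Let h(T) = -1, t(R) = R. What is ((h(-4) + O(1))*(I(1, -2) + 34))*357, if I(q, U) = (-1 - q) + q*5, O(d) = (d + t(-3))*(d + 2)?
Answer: -92463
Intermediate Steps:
O(d) = (-3 + d)*(2 + d) (O(d) = (d - 3)*(d + 2) = (-3 + d)*(2 + d))
I(q, U) = -1 + 4*q (I(q, U) = (-1 - q) + 5*q = -1 + 4*q)
((h(-4) + O(1))*(I(1, -2) + 34))*357 = ((-1 + (-6 + 1² - 1*1))*((-1 + 4*1) + 34))*357 = ((-1 + (-6 + 1 - 1))*((-1 + 4) + 34))*357 = ((-1 - 6)*(3 + 34))*357 = -7*37*357 = -259*357 = -92463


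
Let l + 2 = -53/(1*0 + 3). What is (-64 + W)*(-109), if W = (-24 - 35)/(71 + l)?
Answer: 1093597/154 ≈ 7101.3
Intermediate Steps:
l = -59/3 (l = -2 - 53/(1*0 + 3) = -2 - 53/(0 + 3) = -2 - 53/3 = -59/3 ≈ -19.667)
W = -177/154 (W = (-24 - 35)/(71 - 59/3) = -59/154/3 = -59*3/154 = -177/154 ≈ -1.1494)
(-64 + W)*(-109) = (-64 - 177/154)*(-109) = -10033/154*(-109) = 1093597/154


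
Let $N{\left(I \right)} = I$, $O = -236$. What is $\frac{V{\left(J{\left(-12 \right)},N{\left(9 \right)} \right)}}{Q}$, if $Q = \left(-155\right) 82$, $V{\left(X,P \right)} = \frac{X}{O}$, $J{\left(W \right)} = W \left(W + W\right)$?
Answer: $\frac{36}{374945} \approx 9.6014 \cdot 10^{-5}$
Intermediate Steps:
$J{\left(W \right)} = 2 W^{2}$ ($J{\left(W \right)} = W 2 W = 2 W^{2}$)
$V{\left(X,P \right)} = - \frac{X}{236}$ ($V{\left(X,P \right)} = \frac{X}{-236} = X \left(- \frac{1}{236}\right) = - \frac{X}{236}$)
$Q = -12710$
$\frac{V{\left(J{\left(-12 \right)},N{\left(9 \right)} \right)}}{Q} = \frac{\left(- \frac{1}{236}\right) 2 \left(-12\right)^{2}}{-12710} = - \frac{2 \cdot 144}{236} \left(- \frac{1}{12710}\right) = \left(- \frac{1}{236}\right) 288 \left(- \frac{1}{12710}\right) = \left(- \frac{72}{59}\right) \left(- \frac{1}{12710}\right) = \frac{36}{374945}$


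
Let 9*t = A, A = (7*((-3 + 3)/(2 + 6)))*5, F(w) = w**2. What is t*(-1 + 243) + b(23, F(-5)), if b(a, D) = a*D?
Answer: 575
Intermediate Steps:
A = 0 (A = (7*(0/8))*5 = (7*(0*(1/8)))*5 = (7*0)*5 = 0*5 = 0)
t = 0 (t = (1/9)*0 = 0)
b(a, D) = D*a
t*(-1 + 243) + b(23, F(-5)) = 0*(-1 + 243) + (-5)**2*23 = 0*242 + 25*23 = 0 + 575 = 575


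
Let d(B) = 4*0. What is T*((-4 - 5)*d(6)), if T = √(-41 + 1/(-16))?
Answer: 0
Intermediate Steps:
T = 3*I*√73/4 (T = √(-41 - 1/16) = √(-657/16) = 3*I*√73/4 ≈ 6.408*I)
d(B) = 0
T*((-4 - 5)*d(6)) = (3*I*√73/4)*((-4 - 5)*0) = (3*I*√73/4)*(-9*0) = (3*I*√73/4)*0 = 0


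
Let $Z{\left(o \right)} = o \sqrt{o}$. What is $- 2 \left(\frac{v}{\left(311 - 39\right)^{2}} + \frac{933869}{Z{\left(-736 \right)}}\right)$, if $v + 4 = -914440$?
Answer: $\frac{228611}{9248} - \frac{40603 i \sqrt{46}}{2944} \approx 24.72 - 93.54 i$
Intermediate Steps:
$v = -914444$ ($v = -4 - 914440 = -914444$)
$Z{\left(o \right)} = o^{\frac{3}{2}}$
$- 2 \left(\frac{v}{\left(311 - 39\right)^{2}} + \frac{933869}{Z{\left(-736 \right)}}\right) = - 2 \left(- \frac{914444}{\left(311 - 39\right)^{2}} + \frac{933869}{\left(-736\right)^{\frac{3}{2}}}\right) = - 2 \left(- \frac{914444}{272^{2}} + \frac{933869}{\left(-2944\right) i \sqrt{46}}\right) = - 2 \left(- \frac{914444}{73984} + 933869 \frac{i \sqrt{46}}{135424}\right) = - 2 \left(\left(-914444\right) \frac{1}{73984} + \frac{40603 i \sqrt{46}}{5888}\right) = - 2 \left(- \frac{228611}{18496} + \frac{40603 i \sqrt{46}}{5888}\right) = \frac{228611}{9248} - \frac{40603 i \sqrt{46}}{2944}$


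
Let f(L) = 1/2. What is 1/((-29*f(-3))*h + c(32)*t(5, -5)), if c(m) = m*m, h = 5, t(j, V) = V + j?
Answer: -2/145 ≈ -0.013793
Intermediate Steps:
f(L) = ½
c(m) = m²
1/((-29*f(-3))*h + c(32)*t(5, -5)) = 1/(-29*½*5 + 32²*(-5 + 5)) = 1/(-29/2*5 + 1024*0) = 1/(-145/2 + 0) = 1/(-145/2) = -2/145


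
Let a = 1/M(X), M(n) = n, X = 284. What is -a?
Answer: -1/284 ≈ -0.0035211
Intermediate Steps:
a = 1/284 ≈ 0.0035211
-a = -1*1/284 = -1/284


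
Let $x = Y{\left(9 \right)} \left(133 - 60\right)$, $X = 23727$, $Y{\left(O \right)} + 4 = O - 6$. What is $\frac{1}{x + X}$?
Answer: $\frac{1}{23654} \approx 4.2276 \cdot 10^{-5}$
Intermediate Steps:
$Y{\left(O \right)} = -10 + O$ ($Y{\left(O \right)} = -4 + \left(O - 6\right) = -4 + \left(-6 + O\right) = -10 + O$)
$x = -73$ ($x = \left(-10 + 9\right) \left(133 - 60\right) = \left(-1\right) 73 = -73$)
$\frac{1}{x + X} = \frac{1}{-73 + 23727} = \frac{1}{23654}$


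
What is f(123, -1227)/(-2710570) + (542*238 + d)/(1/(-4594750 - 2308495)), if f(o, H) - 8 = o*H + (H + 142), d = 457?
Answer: -1211144714150469726/1355285 ≈ -8.9365e+11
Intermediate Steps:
f(o, H) = 150 + H + H*o (f(o, H) = 8 + (o*H + (H + 142)) = 8 + (H*o + (142 + H)) = 8 + (142 + H + H*o) = 150 + H + H*o)
f(123, -1227)/(-2710570) + (542*238 + d)/(1/(-4594750 - 2308495)) = (150 - 1227 - 1227*123)/(-2710570) + (542*238 + 457)/(1/(-4594750 - 2308495)) = (150 - 1227 - 150921)*(-1/2710570) + (128996 + 457)/(1/(-6903245)) = -151998*(-1/2710570) + 129453/(-1/6903245) = 75999/1355285 + 129453*(-6903245) = 75999/1355285 - 893645774985 = -1211144714150469726/1355285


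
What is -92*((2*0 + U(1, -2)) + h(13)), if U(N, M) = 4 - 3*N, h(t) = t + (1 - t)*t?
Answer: 13064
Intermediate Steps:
h(t) = t + t*(1 - t)
-92*((2*0 + U(1, -2)) + h(13)) = -92*((2*0 + (4 - 3*1)) + 13*(2 - 1*13)) = -92*((0 + (4 - 3)) + 13*(2 - 13)) = -92*((0 + 1) + 13*(-11)) = -92*(1 - 143) = -92*(-142) = 13064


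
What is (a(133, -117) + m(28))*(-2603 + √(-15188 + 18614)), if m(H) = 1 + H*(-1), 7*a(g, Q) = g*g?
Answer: -6507500 + 2500*√3426 ≈ -6.3612e+6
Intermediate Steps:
a(g, Q) = g²/7 (a(g, Q) = (g*g)/7 = g²/7)
m(H) = 1 - H
(a(133, -117) + m(28))*(-2603 + √(-15188 + 18614)) = ((⅐)*133² + (1 - 1*28))*(-2603 + √(-15188 + 18614)) = ((⅐)*17689 + (1 - 28))*(-2603 + √3426) = (2527 - 27)*(-2603 + √3426) = 2500*(-2603 + √3426) = -6507500 + 2500*√3426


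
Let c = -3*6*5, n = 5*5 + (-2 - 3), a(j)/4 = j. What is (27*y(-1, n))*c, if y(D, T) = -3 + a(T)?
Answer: -187110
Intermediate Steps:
a(j) = 4*j
n = 20 (n = 25 - 5 = 20)
y(D, T) = -3 + 4*T
c = -90 (c = -18*5 = -90)
(27*y(-1, n))*c = (27*(-3 + 4*20))*(-90) = (27*(-3 + 80))*(-90) = (27*77)*(-90) = 2079*(-90) = -187110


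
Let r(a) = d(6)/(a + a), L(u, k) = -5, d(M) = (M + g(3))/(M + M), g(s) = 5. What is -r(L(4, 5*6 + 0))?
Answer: 11/120 ≈ 0.091667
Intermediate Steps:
d(M) = (5 + M)/(2*M) (d(M) = (M + 5)/(M + M) = (5 + M)/((2*M)) = (5 + M)*(1/(2*M)) = (5 + M)/(2*M))
r(a) = 11/(24*a) (r(a) = ((1/2)*(5 + 6)/6)/(a + a) = ((1/2)*(1/6)*11)/((2*a)) = 11*(1/(2*a))/12 = 11/(24*a))
-r(L(4, 5*6 + 0)) = -11/(24*(-5)) = -11*(-1)/(24*5) = -1*(-11/120) = 11/120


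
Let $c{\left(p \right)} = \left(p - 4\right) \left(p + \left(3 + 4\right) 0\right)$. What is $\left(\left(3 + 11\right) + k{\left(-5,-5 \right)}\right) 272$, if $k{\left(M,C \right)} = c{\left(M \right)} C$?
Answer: $-57392$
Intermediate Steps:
$c{\left(p \right)} = p \left(-4 + p\right)$ ($c{\left(p \right)} = \left(-4 + p\right) \left(p + 7 \cdot 0\right) = \left(-4 + p\right) \left(p + 0\right) = \left(-4 + p\right) p = p \left(-4 + p\right)$)
$k{\left(M,C \right)} = C M \left(-4 + M\right)$ ($k{\left(M,C \right)} = M \left(-4 + M\right) C = C M \left(-4 + M\right)$)
$\left(\left(3 + 11\right) + k{\left(-5,-5 \right)}\right) 272 = \left(\left(3 + 11\right) - - 25 \left(-4 - 5\right)\right) 272 = \left(14 - \left(-25\right) \left(-9\right)\right) 272 = \left(14 - 225\right) 272 = \left(-211\right) 272 = -57392$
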